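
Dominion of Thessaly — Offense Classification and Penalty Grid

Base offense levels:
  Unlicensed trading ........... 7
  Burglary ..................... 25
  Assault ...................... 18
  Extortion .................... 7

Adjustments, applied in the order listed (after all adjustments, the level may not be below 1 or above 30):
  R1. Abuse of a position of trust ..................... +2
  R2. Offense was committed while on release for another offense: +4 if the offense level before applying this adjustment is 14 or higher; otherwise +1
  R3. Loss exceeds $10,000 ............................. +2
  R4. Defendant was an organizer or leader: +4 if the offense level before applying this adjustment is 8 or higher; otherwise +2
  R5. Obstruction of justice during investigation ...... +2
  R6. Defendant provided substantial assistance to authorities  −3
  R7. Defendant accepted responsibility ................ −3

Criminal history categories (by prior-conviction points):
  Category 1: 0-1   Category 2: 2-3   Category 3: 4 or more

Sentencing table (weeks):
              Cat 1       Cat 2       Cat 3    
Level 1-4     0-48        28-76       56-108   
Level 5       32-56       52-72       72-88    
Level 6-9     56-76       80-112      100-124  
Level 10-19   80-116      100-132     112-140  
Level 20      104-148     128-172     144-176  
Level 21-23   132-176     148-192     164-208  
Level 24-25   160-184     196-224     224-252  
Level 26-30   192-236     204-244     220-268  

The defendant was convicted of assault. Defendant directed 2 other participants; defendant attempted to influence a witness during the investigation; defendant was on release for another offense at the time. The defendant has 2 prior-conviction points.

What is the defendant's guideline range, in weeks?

204-244 weeks

Base offense level for assault: 18.
R1 does not apply.
R2 applies (level before this adjustment is 18 ≥ 14, so +4): 18 + 4 = 22.
R4 applies (level before this adjustment is 22 ≥ 8, so +4): 22 + 4 = 26.
R5 applies: 26 + 2 = 28.
R6 does not apply.
Final offense level: 28.
Criminal history: 2 prior points → Category 2 (2-3).
Level 28 falls in the 26-30 band.
Grid: Level 26-30 × Category 2 = 204-244 weeks.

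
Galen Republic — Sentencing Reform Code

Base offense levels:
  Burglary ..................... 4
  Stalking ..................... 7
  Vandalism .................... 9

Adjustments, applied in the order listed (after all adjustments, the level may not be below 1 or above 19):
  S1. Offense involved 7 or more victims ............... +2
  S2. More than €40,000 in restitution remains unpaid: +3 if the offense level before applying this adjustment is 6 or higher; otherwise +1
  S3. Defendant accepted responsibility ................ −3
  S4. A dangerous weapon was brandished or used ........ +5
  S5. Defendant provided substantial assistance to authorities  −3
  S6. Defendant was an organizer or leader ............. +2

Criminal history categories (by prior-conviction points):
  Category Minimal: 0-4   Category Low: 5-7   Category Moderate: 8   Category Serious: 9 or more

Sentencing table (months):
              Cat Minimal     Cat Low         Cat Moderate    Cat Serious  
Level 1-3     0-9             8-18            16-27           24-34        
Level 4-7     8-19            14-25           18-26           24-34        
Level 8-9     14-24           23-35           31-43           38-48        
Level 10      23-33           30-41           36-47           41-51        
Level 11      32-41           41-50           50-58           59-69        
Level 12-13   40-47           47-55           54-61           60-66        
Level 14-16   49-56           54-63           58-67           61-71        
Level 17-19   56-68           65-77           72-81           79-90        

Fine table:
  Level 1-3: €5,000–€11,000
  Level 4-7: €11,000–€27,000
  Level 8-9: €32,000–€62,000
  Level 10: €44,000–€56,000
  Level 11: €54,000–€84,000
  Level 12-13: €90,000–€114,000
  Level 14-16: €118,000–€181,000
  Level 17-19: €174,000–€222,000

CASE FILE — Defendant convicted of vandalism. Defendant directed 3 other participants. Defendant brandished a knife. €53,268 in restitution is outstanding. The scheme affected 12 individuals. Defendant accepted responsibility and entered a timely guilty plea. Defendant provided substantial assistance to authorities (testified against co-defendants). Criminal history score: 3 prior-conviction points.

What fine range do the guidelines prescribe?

Base offense level for vandalism: 9.
S1 applies: 9 + 2 = 11.
S2 applies (level before this adjustment is 11 ≥ 6, so +3): 11 + 3 = 14.
S3 applies: 14 − 3 = 11.
S4 applies: 11 + 5 = 16.
S5 applies: 16 − 3 = 13.
S6 applies: 13 + 2 = 15.
Final offense level: 15.
Level 15 falls in the 14-16 band.
Fine table: Level 14-16 → €118,000–€181,000.

€118,000–€181,000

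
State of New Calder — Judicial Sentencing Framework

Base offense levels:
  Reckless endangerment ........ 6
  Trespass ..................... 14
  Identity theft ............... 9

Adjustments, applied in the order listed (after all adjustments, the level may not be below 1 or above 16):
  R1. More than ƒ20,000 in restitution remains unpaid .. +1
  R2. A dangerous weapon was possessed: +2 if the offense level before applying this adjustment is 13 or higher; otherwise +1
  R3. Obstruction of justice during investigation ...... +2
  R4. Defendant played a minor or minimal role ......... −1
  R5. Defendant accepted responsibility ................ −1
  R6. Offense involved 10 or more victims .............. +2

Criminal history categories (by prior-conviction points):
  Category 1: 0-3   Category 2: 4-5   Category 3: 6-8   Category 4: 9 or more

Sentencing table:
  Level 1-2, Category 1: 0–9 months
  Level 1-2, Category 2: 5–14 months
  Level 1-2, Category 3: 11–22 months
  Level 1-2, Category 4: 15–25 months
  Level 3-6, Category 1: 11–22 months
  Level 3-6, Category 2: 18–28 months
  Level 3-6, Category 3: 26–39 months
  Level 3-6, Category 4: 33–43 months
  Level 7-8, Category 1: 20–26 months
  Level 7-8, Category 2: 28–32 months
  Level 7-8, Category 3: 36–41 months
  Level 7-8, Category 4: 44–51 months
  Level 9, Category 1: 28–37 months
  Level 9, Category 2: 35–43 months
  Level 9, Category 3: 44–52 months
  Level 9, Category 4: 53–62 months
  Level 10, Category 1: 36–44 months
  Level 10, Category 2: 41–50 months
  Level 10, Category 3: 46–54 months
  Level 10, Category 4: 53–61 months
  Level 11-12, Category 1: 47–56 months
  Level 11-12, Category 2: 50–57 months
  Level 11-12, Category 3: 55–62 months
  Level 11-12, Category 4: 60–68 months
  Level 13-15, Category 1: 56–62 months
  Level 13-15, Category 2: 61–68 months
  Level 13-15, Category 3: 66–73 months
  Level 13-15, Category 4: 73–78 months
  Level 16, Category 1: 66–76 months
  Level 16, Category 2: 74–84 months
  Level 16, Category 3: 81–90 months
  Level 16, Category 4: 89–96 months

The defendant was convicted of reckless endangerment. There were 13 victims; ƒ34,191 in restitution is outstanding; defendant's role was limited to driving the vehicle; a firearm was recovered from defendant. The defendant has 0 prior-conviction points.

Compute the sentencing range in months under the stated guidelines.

Base offense level for reckless endangerment: 6.
R1 applies: 6 + 1 = 7.
R2 applies (level before this adjustment is 7 < 13, so +1): 7 + 1 = 8.
R3 does not apply.
R4 applies: 8 − 1 = 7.
R6 applies: 7 + 2 = 9.
Final offense level: 9.
Criminal history: 0 prior points → Category 1 (0-3).
Level 9 falls in the 9 band.
Grid: Level 9 × Category 1 = 28-37 months.

28-37 months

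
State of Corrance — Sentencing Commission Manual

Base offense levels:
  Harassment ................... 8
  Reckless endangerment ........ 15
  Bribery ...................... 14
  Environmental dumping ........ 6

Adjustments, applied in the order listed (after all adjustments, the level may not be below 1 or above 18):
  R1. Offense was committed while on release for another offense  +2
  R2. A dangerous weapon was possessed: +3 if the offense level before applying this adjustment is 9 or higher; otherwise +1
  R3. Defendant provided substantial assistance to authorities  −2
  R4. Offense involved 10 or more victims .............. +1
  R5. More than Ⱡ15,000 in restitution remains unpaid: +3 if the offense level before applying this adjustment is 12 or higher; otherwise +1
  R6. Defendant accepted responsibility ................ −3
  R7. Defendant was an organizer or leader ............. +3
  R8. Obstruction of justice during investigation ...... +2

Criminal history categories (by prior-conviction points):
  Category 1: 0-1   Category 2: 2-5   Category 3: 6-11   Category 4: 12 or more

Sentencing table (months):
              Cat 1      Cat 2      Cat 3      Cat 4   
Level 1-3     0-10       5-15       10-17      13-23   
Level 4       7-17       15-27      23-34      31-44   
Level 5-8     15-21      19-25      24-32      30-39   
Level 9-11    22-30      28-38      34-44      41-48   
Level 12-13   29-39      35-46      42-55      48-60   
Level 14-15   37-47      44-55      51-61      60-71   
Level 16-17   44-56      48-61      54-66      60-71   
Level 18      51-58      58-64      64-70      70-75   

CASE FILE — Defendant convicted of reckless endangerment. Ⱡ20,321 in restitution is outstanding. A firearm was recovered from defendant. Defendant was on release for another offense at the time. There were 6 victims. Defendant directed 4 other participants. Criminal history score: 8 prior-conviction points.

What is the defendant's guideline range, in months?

64-70 months

Base offense level for reckless endangerment: 15.
R1 applies: 15 + 2 = 17.
R2 applies (level before this adjustment is 17 ≥ 9, so +3): 17 + 3 = 20.
R5 applies (level before this adjustment is 20 ≥ 12, so +3): 20 + 3 = 23.
R7 applies: 23 + 3 = 26.
R8 does not apply.
Level 26 exceeds the maximum of 18; capped at 18.
Final offense level: 18.
Criminal history: 8 prior points → Category 3 (6-11).
Level 18 falls in the 18 band.
Grid: Level 18 × Category 3 = 64-70 months.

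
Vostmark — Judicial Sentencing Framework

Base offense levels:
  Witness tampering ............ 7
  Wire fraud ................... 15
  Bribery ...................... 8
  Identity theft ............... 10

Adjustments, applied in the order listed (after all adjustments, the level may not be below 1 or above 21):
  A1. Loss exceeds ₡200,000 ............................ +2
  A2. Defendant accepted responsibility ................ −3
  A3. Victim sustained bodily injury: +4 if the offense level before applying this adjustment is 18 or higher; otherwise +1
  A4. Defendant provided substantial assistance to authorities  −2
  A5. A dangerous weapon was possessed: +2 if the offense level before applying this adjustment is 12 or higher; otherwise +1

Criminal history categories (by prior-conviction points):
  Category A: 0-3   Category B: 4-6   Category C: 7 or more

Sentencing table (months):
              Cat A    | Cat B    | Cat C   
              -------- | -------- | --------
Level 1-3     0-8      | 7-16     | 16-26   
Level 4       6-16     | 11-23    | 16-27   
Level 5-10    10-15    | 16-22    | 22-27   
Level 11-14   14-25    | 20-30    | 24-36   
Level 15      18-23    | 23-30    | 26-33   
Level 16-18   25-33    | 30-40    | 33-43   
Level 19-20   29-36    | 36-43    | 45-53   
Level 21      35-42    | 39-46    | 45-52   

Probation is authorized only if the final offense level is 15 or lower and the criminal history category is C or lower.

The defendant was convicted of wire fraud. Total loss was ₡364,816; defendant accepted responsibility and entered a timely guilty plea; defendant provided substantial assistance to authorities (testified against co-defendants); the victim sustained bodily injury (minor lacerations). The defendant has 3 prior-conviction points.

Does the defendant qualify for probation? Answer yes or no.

Yes

Base offense level for wire fraud: 15.
A1 applies: 15 + 2 = 17.
A2 applies: 17 − 3 = 14.
A3 applies (level before this adjustment is 14 < 18, so +1): 14 + 1 = 15.
A4 applies: 15 − 2 = 13.
Final offense level: 13.
Criminal history: 3 prior points → Category A (0-3).
Level 13 falls in the 11-14 band.
Grid: Level 11-14 × Category A = 14-25 months.
Probation check: level 13 ≤ 15 and category A ≤ C → eligible.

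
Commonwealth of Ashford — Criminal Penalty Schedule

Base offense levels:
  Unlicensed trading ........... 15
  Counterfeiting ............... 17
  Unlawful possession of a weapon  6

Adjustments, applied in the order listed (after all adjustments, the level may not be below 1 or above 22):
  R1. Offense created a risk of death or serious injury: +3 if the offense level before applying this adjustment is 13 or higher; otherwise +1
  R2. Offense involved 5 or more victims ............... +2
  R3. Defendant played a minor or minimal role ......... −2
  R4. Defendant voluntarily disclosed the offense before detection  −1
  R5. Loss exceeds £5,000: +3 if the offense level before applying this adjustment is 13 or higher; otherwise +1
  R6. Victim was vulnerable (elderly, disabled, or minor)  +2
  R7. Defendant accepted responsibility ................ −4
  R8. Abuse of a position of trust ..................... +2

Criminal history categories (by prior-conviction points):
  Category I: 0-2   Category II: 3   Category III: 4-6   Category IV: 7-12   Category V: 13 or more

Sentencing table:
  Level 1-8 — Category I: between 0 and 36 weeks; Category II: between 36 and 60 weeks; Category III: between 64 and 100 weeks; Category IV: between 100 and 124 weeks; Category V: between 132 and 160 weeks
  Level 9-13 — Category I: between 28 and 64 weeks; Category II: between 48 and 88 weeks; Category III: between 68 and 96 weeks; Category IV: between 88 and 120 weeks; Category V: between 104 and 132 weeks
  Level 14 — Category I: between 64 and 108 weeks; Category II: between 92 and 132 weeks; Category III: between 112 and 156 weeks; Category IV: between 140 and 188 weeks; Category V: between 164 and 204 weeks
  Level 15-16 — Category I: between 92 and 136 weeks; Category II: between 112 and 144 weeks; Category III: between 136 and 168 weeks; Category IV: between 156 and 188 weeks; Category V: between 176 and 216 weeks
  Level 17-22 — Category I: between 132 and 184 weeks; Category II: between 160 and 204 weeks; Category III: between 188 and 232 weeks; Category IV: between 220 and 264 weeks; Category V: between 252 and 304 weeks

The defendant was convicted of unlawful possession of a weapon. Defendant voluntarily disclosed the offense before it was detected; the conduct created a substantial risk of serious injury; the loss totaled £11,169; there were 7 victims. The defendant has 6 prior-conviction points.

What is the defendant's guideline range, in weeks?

Base offense level for unlawful possession of a weapon: 6.
R1 applies (level before this adjustment is 6 < 13, so +1): 6 + 1 = 7.
R2 applies: 7 + 2 = 9.
R3 does not apply.
R4 applies: 9 − 1 = 8.
R5 applies (level before this adjustment is 8 < 13, so +1): 8 + 1 = 9.
R8 does not apply.
Final offense level: 9.
Criminal history: 6 prior points → Category III (4-6).
Level 9 falls in the 9-13 band.
Grid: Level 9-13 × Category III = 68-96 weeks.

68-96 weeks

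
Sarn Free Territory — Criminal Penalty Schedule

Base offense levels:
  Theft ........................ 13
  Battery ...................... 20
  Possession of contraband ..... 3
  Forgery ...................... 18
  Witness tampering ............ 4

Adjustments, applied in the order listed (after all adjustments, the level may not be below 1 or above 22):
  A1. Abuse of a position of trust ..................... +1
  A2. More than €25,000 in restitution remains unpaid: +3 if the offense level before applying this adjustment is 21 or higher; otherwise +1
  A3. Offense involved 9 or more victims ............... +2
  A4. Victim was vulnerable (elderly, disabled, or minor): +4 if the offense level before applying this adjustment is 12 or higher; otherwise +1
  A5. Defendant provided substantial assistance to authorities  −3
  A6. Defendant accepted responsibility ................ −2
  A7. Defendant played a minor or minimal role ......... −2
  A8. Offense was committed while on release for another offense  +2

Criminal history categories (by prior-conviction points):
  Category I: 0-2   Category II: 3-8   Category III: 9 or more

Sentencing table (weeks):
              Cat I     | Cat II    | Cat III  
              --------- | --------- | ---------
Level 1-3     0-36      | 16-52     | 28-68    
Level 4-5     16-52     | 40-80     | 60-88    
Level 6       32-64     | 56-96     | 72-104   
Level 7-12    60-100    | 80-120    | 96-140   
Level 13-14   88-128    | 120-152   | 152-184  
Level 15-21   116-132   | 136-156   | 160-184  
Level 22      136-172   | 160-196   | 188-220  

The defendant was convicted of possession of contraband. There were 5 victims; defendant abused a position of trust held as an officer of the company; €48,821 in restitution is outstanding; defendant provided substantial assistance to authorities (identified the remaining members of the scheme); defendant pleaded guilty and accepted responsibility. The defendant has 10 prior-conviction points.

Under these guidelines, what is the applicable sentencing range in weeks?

Base offense level for possession of contraband: 3.
A1 applies: 3 + 1 = 4.
A2 applies (level before this adjustment is 4 < 21, so +1): 4 + 1 = 5.
A3 does not apply.
A4 does not apply.
A5 applies: 5 − 3 = 2.
A6 applies: 2 − 2 = 0.
Level 0 is below the minimum of 1; floored at 1.
Final offense level: 1.
Criminal history: 10 prior points → Category III (9+).
Level 1 falls in the 1-3 band.
Grid: Level 1-3 × Category III = 28-68 weeks.

28-68 weeks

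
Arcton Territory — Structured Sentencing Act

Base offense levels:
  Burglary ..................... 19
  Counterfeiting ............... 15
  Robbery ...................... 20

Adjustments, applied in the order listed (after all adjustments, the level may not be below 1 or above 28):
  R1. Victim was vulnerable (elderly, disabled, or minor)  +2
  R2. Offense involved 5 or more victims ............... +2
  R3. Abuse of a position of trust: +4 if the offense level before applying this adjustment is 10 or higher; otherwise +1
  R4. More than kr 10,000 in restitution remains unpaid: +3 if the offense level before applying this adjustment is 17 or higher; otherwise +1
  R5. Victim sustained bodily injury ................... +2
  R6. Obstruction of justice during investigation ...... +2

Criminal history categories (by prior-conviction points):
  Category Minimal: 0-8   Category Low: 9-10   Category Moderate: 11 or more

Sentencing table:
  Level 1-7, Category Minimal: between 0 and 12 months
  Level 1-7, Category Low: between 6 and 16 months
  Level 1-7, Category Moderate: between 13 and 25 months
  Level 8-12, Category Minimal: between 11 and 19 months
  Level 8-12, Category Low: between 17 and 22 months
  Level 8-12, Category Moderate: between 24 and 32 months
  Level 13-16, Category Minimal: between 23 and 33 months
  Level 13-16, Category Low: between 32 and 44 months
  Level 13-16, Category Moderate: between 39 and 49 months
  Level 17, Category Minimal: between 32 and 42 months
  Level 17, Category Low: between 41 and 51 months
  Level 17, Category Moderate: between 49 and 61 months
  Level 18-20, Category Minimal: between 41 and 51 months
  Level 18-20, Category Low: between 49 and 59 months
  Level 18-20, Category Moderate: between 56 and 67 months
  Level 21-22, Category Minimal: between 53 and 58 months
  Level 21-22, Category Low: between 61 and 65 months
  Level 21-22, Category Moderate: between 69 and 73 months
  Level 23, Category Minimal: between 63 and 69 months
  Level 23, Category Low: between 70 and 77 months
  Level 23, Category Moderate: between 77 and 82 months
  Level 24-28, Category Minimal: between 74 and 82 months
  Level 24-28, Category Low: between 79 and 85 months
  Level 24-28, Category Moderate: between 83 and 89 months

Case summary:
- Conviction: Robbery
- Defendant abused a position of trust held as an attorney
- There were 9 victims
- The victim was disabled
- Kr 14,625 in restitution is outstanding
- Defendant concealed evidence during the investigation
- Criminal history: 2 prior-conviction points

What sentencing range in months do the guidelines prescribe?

74-82 months

Base offense level for robbery: 20.
R1 applies: 20 + 2 = 22.
R2 applies: 22 + 2 = 24.
R3 applies (level before this adjustment is 24 ≥ 10, so +4): 24 + 4 = 28.
R4 applies (level before this adjustment is 28 ≥ 17, so +3): 28 + 3 = 31.
R6 applies: 31 + 2 = 33.
Level 33 exceeds the maximum of 28; capped at 28.
Final offense level: 28.
Criminal history: 2 prior points → Category Minimal (0-8).
Level 28 falls in the 24-28 band.
Grid: Level 24-28 × Category Minimal = 74-82 months.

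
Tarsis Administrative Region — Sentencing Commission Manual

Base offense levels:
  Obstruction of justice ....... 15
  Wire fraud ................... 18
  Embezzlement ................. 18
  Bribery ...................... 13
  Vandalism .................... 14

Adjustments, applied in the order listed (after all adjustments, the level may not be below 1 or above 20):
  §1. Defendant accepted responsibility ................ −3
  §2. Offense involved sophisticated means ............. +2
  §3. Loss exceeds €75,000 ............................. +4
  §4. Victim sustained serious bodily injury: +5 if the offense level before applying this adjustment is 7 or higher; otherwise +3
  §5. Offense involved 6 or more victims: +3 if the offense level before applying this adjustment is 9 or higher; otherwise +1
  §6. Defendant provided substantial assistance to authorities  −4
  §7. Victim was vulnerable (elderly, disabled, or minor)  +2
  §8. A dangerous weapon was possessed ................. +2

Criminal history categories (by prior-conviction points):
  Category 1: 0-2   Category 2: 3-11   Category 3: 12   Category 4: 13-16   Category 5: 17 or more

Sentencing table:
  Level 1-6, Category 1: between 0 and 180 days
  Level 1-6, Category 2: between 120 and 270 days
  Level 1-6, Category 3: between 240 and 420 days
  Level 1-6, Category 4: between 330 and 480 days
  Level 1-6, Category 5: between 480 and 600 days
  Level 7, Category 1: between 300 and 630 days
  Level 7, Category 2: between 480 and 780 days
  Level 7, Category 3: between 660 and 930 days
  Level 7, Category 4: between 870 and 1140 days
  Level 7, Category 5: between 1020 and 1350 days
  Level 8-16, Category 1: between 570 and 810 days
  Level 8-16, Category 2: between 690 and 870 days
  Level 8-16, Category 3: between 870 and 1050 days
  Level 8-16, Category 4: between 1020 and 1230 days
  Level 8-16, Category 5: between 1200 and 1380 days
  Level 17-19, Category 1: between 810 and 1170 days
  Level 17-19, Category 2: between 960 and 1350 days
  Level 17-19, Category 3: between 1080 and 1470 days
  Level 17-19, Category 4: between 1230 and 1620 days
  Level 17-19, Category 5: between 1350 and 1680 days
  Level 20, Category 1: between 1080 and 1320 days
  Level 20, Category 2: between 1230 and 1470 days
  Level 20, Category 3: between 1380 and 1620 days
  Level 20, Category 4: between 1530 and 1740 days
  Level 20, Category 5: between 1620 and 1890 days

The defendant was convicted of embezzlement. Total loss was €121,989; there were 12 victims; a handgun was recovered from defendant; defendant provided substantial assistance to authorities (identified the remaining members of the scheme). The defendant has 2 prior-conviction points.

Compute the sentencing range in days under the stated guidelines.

1080-1320 days

Base offense level for embezzlement: 18.
§2 does not apply.
§3 applies: 18 + 4 = 22.
§5 applies (level before this adjustment is 22 ≥ 9, so +3): 22 + 3 = 25.
§6 applies: 25 − 4 = 21.
§8 applies: 21 + 2 = 23.
Level 23 exceeds the maximum of 20; capped at 20.
Final offense level: 20.
Criminal history: 2 prior points → Category 1 (0-2).
Level 20 falls in the 20 band.
Grid: Level 20 × Category 1 = 1080-1320 days.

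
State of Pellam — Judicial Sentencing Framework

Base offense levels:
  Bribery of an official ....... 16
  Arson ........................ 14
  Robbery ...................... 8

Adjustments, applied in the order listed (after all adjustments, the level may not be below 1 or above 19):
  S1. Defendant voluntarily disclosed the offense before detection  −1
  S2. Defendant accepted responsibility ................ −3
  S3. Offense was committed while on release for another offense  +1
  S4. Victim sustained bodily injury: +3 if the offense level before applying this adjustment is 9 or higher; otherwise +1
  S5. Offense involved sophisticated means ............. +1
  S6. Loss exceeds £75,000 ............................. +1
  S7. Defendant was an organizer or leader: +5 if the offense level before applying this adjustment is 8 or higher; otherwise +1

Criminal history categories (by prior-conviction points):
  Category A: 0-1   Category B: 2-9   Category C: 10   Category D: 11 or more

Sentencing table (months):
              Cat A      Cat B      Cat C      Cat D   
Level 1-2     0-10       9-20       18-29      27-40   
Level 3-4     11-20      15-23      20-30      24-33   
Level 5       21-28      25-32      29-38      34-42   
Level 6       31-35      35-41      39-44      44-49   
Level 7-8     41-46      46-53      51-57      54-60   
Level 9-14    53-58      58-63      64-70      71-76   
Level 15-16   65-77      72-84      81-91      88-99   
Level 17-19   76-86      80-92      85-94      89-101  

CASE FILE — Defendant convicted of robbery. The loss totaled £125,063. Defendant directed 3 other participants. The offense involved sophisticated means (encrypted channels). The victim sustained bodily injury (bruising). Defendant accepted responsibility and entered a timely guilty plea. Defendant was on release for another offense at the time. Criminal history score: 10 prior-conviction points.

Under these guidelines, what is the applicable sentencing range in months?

Base offense level for robbery: 8.
S2 applies: 8 − 3 = 5.
S3 applies: 5 + 1 = 6.
S4 applies (level before this adjustment is 6 < 9, so +1): 6 + 1 = 7.
S5 applies: 7 + 1 = 8.
S6 applies: 8 + 1 = 9.
S7 applies (level before this adjustment is 9 ≥ 8, so +5): 9 + 5 = 14.
Final offense level: 14.
Criminal history: 10 prior points → Category C (10).
Level 14 falls in the 9-14 band.
Grid: Level 9-14 × Category C = 64-70 months.

64-70 months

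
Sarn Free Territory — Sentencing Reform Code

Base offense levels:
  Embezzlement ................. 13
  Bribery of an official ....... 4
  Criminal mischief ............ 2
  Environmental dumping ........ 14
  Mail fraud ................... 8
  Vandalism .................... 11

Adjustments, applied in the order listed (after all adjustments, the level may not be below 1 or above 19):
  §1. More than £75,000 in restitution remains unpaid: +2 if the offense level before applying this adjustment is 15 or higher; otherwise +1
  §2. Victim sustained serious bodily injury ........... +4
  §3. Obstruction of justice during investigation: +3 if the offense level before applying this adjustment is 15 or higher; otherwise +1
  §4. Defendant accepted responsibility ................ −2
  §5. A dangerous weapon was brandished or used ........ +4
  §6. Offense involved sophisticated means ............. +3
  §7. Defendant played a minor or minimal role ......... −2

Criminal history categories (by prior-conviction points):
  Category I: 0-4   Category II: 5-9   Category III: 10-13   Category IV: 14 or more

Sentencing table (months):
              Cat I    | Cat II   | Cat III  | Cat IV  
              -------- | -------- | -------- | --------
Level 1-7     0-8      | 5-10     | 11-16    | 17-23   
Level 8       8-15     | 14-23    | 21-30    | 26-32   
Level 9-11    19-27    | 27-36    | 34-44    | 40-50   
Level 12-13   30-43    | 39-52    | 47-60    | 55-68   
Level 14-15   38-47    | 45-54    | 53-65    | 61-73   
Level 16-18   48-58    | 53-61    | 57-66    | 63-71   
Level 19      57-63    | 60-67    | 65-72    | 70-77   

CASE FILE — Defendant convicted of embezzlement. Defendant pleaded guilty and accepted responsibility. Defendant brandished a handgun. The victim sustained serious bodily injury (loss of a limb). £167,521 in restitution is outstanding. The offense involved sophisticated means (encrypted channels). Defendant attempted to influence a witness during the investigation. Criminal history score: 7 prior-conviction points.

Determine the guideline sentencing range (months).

60-67 months

Base offense level for embezzlement: 13.
§1 applies (level before this adjustment is 13 < 15, so +1): 13 + 1 = 14.
§2 applies: 14 + 4 = 18.
§3 applies (level before this adjustment is 18 ≥ 15, so +3): 18 + 3 = 21.
§4 applies: 21 − 2 = 19.
§5 applies: 19 + 4 = 23.
§6 applies: 23 + 3 = 26.
Level 26 exceeds the maximum of 19; capped at 19.
Final offense level: 19.
Criminal history: 7 prior points → Category II (5-9).
Level 19 falls in the 19 band.
Grid: Level 19 × Category II = 60-67 months.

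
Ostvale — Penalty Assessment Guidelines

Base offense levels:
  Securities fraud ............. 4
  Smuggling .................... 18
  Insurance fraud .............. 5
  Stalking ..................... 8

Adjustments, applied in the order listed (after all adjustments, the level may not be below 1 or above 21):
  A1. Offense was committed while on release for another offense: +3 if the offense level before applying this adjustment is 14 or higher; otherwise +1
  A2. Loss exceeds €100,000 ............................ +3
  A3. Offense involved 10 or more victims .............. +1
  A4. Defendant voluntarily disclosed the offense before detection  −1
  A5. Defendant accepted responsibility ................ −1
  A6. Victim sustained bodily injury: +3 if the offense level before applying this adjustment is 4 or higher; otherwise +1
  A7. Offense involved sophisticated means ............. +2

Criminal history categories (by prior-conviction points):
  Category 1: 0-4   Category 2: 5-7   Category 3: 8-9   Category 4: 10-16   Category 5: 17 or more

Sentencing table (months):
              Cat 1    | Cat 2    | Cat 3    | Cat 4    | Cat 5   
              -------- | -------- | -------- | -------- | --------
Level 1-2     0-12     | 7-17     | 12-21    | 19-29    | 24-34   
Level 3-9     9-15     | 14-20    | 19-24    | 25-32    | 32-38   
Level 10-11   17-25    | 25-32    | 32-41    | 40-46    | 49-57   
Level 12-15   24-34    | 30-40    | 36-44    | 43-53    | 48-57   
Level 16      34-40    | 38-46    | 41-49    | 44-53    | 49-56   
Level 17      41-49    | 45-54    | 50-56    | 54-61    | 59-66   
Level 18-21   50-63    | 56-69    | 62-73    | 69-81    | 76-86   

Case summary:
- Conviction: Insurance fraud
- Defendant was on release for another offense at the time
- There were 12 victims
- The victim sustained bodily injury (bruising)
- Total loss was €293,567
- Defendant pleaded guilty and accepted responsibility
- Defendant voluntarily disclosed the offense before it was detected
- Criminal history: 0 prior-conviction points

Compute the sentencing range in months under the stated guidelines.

Base offense level for insurance fraud: 5.
A1 applies (level before this adjustment is 5 < 14, so +1): 5 + 1 = 6.
A2 applies: 6 + 3 = 9.
A3 applies: 9 + 1 = 10.
A4 applies: 10 − 1 = 9.
A5 applies: 9 − 1 = 8.
A6 applies (level before this adjustment is 8 ≥ 4, so +3): 8 + 3 = 11.
Final offense level: 11.
Criminal history: 0 prior points → Category 1 (0-4).
Level 11 falls in the 10-11 band.
Grid: Level 10-11 × Category 1 = 17-25 months.

17-25 months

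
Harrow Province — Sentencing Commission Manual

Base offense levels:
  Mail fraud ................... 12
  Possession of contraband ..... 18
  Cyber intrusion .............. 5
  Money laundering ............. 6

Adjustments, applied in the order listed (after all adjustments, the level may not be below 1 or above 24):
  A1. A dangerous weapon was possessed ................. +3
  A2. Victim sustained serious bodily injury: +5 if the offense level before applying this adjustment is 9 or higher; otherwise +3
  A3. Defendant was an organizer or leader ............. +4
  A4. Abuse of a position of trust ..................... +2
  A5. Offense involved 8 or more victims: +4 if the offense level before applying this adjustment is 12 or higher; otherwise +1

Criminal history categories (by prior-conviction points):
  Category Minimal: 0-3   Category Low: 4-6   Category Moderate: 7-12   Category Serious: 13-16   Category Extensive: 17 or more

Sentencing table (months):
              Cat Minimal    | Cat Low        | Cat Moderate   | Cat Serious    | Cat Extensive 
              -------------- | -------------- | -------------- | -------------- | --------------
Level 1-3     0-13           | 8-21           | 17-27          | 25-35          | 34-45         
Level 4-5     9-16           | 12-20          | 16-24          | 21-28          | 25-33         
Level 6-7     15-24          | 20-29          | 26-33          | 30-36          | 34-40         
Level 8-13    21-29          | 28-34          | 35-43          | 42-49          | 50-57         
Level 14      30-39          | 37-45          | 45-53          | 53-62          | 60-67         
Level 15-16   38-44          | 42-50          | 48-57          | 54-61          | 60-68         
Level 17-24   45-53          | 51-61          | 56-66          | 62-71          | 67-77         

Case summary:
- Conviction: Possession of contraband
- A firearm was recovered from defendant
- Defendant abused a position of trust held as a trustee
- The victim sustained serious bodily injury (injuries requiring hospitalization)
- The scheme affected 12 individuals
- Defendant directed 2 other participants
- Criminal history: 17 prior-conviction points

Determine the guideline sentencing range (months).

Base offense level for possession of contraband: 18.
A1 applies: 18 + 3 = 21.
A2 applies (level before this adjustment is 21 ≥ 9, so +5): 21 + 5 = 26.
A3 applies: 26 + 4 = 30.
A4 applies: 30 + 2 = 32.
A5 applies (level before this adjustment is 32 ≥ 12, so +4): 32 + 4 = 36.
Level 36 exceeds the maximum of 24; capped at 24.
Final offense level: 24.
Criminal history: 17 prior points → Category Extensive (17+).
Level 24 falls in the 17-24 band.
Grid: Level 17-24 × Category Extensive = 67-77 months.

67-77 months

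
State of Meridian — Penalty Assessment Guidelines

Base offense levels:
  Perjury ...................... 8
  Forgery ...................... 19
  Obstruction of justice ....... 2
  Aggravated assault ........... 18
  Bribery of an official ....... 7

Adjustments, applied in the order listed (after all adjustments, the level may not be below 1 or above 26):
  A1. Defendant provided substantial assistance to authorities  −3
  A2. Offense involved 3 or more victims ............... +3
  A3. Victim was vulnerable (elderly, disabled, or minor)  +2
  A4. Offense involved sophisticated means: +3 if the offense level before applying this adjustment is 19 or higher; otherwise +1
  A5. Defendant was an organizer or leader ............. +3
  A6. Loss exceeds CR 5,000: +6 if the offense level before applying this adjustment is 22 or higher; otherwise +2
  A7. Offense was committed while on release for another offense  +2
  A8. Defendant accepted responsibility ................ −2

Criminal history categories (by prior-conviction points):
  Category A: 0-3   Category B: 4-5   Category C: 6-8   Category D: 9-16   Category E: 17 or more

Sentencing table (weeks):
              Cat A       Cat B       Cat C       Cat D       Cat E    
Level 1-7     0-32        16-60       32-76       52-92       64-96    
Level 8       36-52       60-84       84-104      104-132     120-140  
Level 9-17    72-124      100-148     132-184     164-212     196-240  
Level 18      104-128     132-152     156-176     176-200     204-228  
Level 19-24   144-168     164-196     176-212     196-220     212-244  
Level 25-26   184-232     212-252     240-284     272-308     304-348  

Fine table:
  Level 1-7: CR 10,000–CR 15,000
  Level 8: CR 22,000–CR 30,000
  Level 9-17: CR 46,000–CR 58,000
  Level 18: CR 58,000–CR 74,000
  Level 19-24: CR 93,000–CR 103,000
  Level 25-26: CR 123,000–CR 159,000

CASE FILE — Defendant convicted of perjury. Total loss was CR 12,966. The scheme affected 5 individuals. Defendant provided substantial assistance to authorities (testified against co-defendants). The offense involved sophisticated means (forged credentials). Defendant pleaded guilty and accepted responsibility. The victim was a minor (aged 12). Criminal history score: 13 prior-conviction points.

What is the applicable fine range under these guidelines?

Base offense level for perjury: 8.
A1 applies: 8 − 3 = 5.
A2 applies: 5 + 3 = 8.
A3 applies: 8 + 2 = 10.
A4 applies (level before this adjustment is 10 < 19, so +1): 10 + 1 = 11.
A5 does not apply.
A6 applies (level before this adjustment is 11 < 22, so +2): 11 + 2 = 13.
A8 applies: 13 − 2 = 11.
Final offense level: 11.
Level 11 falls in the 9-17 band.
Fine table: Level 9-17 → CR 46,000–CR 58,000.

CR 46,000–CR 58,000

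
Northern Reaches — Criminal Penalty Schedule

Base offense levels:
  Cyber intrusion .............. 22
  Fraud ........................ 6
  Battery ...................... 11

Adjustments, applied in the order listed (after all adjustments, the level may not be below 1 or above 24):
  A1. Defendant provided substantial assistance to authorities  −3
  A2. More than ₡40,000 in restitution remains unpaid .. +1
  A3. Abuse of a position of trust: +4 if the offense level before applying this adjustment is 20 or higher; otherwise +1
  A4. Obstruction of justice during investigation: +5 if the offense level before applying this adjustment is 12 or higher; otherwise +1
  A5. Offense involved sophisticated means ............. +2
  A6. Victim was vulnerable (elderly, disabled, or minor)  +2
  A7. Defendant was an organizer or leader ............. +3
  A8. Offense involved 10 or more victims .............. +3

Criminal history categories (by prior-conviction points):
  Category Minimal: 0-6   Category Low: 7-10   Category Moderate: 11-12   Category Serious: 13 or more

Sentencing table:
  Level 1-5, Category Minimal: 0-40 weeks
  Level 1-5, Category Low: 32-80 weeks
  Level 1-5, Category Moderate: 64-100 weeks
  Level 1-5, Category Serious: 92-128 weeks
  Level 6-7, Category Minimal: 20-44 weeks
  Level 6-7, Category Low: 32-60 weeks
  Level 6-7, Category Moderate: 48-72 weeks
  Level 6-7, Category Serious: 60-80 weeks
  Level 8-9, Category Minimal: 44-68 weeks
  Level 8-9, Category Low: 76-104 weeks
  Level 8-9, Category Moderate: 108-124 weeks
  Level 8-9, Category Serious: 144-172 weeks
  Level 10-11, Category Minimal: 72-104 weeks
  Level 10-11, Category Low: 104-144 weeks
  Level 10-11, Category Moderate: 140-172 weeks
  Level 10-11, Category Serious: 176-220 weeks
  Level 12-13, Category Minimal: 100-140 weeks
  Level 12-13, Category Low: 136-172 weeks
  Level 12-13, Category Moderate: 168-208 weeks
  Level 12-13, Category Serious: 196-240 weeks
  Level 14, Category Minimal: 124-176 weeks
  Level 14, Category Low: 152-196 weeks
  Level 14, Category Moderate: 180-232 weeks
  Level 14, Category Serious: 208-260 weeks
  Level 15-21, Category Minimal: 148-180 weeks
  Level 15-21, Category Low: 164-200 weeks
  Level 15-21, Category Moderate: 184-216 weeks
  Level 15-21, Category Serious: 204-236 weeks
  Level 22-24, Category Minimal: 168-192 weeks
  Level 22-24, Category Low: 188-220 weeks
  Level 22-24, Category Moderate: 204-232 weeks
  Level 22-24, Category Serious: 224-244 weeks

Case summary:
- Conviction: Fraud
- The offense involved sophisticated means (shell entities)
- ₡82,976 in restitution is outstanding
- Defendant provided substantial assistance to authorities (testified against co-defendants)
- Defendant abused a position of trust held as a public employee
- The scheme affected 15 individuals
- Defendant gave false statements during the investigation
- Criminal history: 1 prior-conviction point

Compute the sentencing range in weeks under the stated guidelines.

Base offense level for fraud: 6.
A1 applies: 6 − 3 = 3.
A2 applies: 3 + 1 = 4.
A3 applies (level before this adjustment is 4 < 20, so +1): 4 + 1 = 5.
A4 applies (level before this adjustment is 5 < 12, so +1): 5 + 1 = 6.
A5 applies: 6 + 2 = 8.
A6 does not apply.
A7 does not apply.
A8 applies: 8 + 3 = 11.
Final offense level: 11.
Criminal history: 1 prior point → Category Minimal (0-6).
Level 11 falls in the 10-11 band.
Grid: Level 10-11 × Category Minimal = 72-104 weeks.

72-104 weeks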